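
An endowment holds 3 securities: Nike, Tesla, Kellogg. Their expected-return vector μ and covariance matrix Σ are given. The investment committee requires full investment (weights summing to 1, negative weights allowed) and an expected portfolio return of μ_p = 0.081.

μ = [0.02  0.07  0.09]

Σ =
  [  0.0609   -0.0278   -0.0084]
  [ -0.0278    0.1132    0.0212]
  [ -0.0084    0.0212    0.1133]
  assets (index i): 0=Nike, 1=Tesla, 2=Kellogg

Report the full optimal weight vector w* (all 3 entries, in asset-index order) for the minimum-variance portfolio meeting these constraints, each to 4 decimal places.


0.0292  0.3478  0.6230

x=Σ⁻¹μ = [0.7306  0.6621  0.7246]
y=Σ⁻¹𝟙 = [23.5149  13.0880  8.1206]
a=μᵀx=0.126175  b=𝟙ᵀx=2.117308  c=𝟙ᵀy=44.723458  D=ac−b²=1.159976
λ₁=(c·0.081−b)/D = (44.723458·0.081−2.117308)/1.159976 = 1.297693
λ₂=(a−b·0.081)/D = (0.126175−2.117308·0.081)/1.159976 = -0.039076
w* = 1.297693·x + -0.039076·y:
  w_0 = 1.297693·0.7306 + -0.039076·23.5149 = 0.0292  (Nike)
  w_1 = 1.297693·0.6621 + -0.039076·13.0880 = 0.3478  (Tesla)
  w_2 = 1.297693·0.7246 + -0.039076·8.1206 = 0.6230  (Kellogg)
Σw_i=1.0000  μᵀw=0.0810
σ²=wᵀΣw=λ₁·μ_p+λ₂ = 1.297693·0.081 + -0.039076 = 0.066037 ≈ 0.0660


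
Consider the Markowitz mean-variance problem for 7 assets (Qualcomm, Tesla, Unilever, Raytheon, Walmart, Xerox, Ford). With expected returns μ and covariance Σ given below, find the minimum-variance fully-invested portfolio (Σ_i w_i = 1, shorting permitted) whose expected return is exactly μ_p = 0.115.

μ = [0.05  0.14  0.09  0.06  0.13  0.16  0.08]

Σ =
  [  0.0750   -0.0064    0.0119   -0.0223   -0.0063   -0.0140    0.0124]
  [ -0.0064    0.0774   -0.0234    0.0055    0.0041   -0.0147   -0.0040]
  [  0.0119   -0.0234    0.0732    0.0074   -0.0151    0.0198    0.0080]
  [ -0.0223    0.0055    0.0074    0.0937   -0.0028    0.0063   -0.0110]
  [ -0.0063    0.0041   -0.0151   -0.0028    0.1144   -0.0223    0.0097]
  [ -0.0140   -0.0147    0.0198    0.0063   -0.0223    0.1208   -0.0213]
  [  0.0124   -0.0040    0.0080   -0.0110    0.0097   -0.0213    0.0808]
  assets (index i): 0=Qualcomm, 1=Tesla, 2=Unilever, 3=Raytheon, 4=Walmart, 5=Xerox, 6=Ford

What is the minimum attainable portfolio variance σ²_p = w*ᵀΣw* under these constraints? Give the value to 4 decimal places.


u=Σ⁻¹μ = [1.1795  2.6623  1.4675  0.7056  1.6065  2.0216  1.2317]
v=Σ⁻¹𝟙 = [18.7757  20.1934  12.8184  13.9130  12.8315  14.8320  13.4889]
a=μᵀu=1.236941  b=𝟙ᵀu=10.874625  c=𝟙ᵀv=106.852933  D=ac−b²=13.913349
λ₁=(c·0.115−b)/D = (106.852933·0.115−10.874625)/13.913349 = 0.101590
λ₂=(a−b·0.115)/D = (1.236941−10.874625·0.115)/13.913349 = -0.000980
w* = 0.101590·u + -0.000980·v:
  w_0 = 0.101590·1.1795 + -0.000980·18.7757 = 0.1014  (Qualcomm)
  w_1 = 0.101590·2.6623 + -0.000980·20.1934 = 0.2507  (Tesla)
  w_2 = 0.101590·1.4675 + -0.000980·12.8184 = 0.1365  (Unilever)
  w_3 = 0.101590·0.7056 + -0.000980·13.9130 = 0.0580  (Raytheon)
  w_4 = 0.101590·1.6065 + -0.000980·12.8315 = 0.1506  (Walmart)
  w_5 = 0.101590·2.0216 + -0.000980·14.8320 = 0.1908  (Xerox)
  w_6 = 0.101590·1.2317 + -0.000980·13.4889 = 0.1119  (Ford)
Σw_i=1.0000  μᵀw=0.1150
σ²=wᵀΣw=λ₁·μ_p+λ₂ = 0.101590·0.115 + -0.000980 = 0.010703 ≈ 0.0107

0.0107


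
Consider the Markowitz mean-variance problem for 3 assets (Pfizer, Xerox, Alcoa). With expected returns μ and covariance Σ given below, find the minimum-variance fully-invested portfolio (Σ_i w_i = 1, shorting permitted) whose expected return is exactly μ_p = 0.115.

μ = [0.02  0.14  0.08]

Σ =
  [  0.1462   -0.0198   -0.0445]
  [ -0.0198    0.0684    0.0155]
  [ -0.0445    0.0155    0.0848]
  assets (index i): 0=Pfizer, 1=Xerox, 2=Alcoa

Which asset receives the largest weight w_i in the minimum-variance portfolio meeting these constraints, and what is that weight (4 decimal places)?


g=Σ⁻¹μ = [0.6979  2.0364  0.9374]
h=Σ⁻¹𝟙 = [13.8291  14.9244  16.3215]
a=μᵀg=0.374046  b=𝟙ᵀg=3.671726  c=𝟙ᵀh=45.075054  D=ac−b²=3.378574
λ₁=(c·0.115−b)/D = (45.075054·0.115−3.671726)/3.378574 = 0.447498
λ₂=(a−b·0.115)/D = (0.374046−3.671726·0.115)/3.378574 = -0.014267
w* = 0.447498·g + -0.014267·h:
  w_0 = 0.447498·0.6979 + -0.014267·13.8291 = 0.1150  (Pfizer)
  w_1 = 0.447498·2.0364 + -0.014267·14.9244 = 0.6983  (Xerox)
  w_2 = 0.447498·0.9374 + -0.014267·16.3215 = 0.1866  (Alcoa)
Σw_i=1.0000  μᵀw=0.1150
σ²=wᵀΣw=λ₁·μ_p+λ₂ = 0.447498·0.115 + -0.014267 = 0.037195 ≈ 0.0372

Xerox (0.6983)


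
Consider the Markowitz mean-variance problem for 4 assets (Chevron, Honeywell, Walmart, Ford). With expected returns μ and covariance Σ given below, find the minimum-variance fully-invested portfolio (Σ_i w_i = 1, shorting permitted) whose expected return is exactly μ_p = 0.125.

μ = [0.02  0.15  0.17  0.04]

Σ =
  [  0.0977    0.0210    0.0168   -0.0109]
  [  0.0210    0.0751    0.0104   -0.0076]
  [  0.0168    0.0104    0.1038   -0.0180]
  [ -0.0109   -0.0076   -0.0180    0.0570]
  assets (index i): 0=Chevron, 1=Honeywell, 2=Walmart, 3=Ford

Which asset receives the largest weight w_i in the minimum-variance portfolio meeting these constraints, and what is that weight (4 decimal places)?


Honeywell (0.3758)

p=Σ⁻¹μ = [-0.3647  2.0041  1.7476  1.4511]
q=Σ⁻¹𝟙 = [8.4591  11.8461  11.2930  24.3072]
a=μᵀp=0.648470  b=𝟙ᵀp=4.838206  c=𝟙ᵀq=55.905483  D=ac−b²=12.844792
λ₁=(c·0.125−b)/D = (55.905483·0.125−4.838206)/12.844792 = 0.167381
λ₂=(a−b·0.125)/D = (0.648470−4.838206·0.125)/12.844792 = 0.003402
w* = 0.167381·p + 0.003402·q:
  w_0 = 0.167381·-0.3647 + 0.003402·8.4591 = -0.0323  (Chevron)
  w_1 = 0.167381·2.0041 + 0.003402·11.8461 = 0.3758  (Honeywell)
  w_2 = 0.167381·1.7476 + 0.003402·11.2930 = 0.3309  (Walmart)
  w_3 = 0.167381·1.4511 + 0.003402·24.3072 = 0.3256  (Ford)
Σw_i=1.0000  μᵀw=0.1250
σ²=wᵀΣw=λ₁·μ_p+λ₂ = 0.167381·0.125 + 0.003402 = 0.024324 ≈ 0.0243


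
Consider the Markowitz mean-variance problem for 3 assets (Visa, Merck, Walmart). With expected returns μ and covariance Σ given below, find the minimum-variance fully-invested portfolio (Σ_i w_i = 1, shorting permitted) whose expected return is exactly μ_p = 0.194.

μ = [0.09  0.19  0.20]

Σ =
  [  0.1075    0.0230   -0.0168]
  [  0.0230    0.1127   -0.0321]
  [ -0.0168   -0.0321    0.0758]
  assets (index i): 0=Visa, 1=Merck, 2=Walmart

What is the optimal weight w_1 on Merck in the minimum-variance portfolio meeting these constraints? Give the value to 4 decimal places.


p=Σ⁻¹μ = [0.8920  2.6288  3.9495]
q=Σ⁻¹𝟙 = [9.8140  12.7902  20.7841]
a=μᵀp=1.369636  b=𝟙ᵀp=7.470214  c=𝟙ᵀq=43.388254  D=ac−b²=3.622011
λ₁=(c·0.194−b)/D = (43.388254·0.194−7.470214)/3.622011 = 0.261487
λ₂=(a−b·0.194)/D = (1.369636−7.470214·0.194)/3.622011 = -0.021973
w* = 0.261487·p + -0.021973·q:
  w_0 = 0.261487·0.8920 + -0.021973·9.8140 = 0.0176  (Visa)
  w_1 = 0.261487·2.6288 + -0.021973·12.7902 = 0.4064  (Merck)
  w_2 = 0.261487·3.9495 + -0.021973·20.7841 = 0.5760  (Walmart)
Σw_i=1.0000  μᵀw=0.1940
σ²=wᵀΣw=λ₁·μ_p+λ₂ = 0.261487·0.194 + -0.021973 = 0.028756 ≈ 0.0288

0.4064


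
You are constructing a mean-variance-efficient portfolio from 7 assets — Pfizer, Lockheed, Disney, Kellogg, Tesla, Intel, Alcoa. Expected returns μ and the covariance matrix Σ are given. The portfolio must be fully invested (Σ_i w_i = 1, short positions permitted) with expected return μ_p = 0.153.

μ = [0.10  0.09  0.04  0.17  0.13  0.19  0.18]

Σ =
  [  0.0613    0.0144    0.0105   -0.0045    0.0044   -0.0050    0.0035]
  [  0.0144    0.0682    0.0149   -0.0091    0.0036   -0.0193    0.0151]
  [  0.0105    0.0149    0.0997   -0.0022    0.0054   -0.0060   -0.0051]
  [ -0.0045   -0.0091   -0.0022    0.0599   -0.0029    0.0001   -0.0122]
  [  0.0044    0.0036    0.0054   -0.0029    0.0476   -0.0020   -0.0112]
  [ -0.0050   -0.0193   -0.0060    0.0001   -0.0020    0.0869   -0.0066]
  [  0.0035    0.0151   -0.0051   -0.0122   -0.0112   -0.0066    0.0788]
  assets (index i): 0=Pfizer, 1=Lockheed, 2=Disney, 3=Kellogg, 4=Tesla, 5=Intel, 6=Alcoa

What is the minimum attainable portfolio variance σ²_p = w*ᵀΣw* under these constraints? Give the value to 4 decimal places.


x=Σ⁻¹μ = [1.3333  1.4046  0.2911  4.0168  3.6263  2.9290  3.3574]
y=Σ⁻¹𝟙 = [12.2672  13.1372  8.0224  24.9428  24.7033  17.6678  18.9999]
a=μᵀx=2.586506  b=𝟙ᵀx=16.958524  c=𝟙ᵀy=119.740528  D=ac−b²=22.118033
λ₁=(c·0.153−b)/D = (119.740528·0.153−16.958524)/22.118033 = 0.061569
λ₂=(a−b·0.153)/D = (2.586506−16.958524·0.153)/22.118033 = -0.000368
w* = 0.061569·x + -0.000368·y:
  w_0 = 0.061569·1.3333 + -0.000368·12.2672 = 0.0776  (Pfizer)
  w_1 = 0.061569·1.4046 + -0.000368·13.1372 = 0.0816  (Lockheed)
  w_2 = 0.061569·0.2911 + -0.000368·8.0224 = 0.0150  (Disney)
  w_3 = 0.061569·4.0168 + -0.000368·24.9428 = 0.2381  (Kellogg)
  w_4 = 0.061569·3.6263 + -0.000368·24.7033 = 0.2142  (Tesla)
  w_5 = 0.061569·2.9290 + -0.000368·17.6678 = 0.1738  (Intel)
  w_6 = 0.061569·3.3574 + -0.000368·18.9999 = 0.1997  (Alcoa)
Σw_i=1.0000  μᵀw=0.1530
σ²=wᵀΣw=λ₁·μ_p+λ₂ = 0.061569·0.153 + -0.000368 = 0.009052 ≈ 0.0091

0.0091


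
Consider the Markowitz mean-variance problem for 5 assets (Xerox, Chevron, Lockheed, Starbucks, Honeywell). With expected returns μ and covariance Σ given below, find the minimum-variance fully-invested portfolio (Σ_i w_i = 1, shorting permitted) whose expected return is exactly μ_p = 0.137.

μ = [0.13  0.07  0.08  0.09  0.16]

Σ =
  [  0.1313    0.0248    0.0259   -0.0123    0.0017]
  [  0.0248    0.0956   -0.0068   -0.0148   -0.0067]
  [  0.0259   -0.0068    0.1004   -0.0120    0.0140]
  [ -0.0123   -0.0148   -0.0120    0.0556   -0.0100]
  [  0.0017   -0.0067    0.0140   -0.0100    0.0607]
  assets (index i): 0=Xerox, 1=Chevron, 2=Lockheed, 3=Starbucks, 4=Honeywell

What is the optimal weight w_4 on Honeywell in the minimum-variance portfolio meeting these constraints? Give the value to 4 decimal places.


0.5697

g=Σ⁻¹μ = [0.8775  1.1940  0.5575  2.8043  3.0765]
h=Σ⁻¹𝟙 = [5.0514  15.8528  10.3666  29.2493  20.5105]
a=μᵀg=0.986886  b=𝟙ᵀg=8.509821  c=𝟙ᵀh=81.030592  D=ac−b²=7.550906
λ₁=(c·0.137−b)/D = (81.030592·0.137−8.509821)/7.550906 = 0.343187
λ₂=(a−b·0.137)/D = (0.986886−8.509821·0.137)/7.550906 = -0.023700
w* = 0.343187·g + -0.023700·h:
  w_0 = 0.343187·0.8775 + -0.023700·5.0514 = 0.1814  (Xerox)
  w_1 = 0.343187·1.1940 + -0.023700·15.8528 = 0.0340  (Chevron)
  w_2 = 0.343187·0.5575 + -0.023700·10.3666 = -0.0544  (Lockheed)
  w_3 = 0.343187·2.8043 + -0.023700·29.2493 = 0.2692  (Starbucks)
  w_4 = 0.343187·3.0765 + -0.023700·20.5105 = 0.5697  (Honeywell)
Σw_i=1.0000  μᵀw=0.1370
σ²=wᵀΣw=λ₁·μ_p+λ₂ = 0.343187·0.137 + -0.023700 = 0.023316 ≈ 0.0233


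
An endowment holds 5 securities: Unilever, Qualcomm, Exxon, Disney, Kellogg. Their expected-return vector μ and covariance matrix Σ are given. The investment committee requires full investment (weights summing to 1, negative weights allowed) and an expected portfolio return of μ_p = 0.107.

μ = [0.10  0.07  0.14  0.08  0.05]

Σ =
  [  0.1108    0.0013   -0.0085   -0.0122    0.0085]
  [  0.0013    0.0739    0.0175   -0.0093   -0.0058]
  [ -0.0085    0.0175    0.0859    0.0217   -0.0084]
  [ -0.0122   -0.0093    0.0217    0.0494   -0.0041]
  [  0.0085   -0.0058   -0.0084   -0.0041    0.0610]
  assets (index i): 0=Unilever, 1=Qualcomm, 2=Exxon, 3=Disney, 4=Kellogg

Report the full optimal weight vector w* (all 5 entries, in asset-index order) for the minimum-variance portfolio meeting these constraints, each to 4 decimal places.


x=Σ⁻¹μ = [1.0840  0.9147  1.2485  1.5968  1.0348]
y=Σ⁻¹𝟙 = [10.5478  16.9548  4.6164  25.5797  18.8908]
a=μᵀx=0.526708  b=𝟙ᵀx=5.878832  c=𝟙ᵀy=76.589517  D=ac−b²=5.779617
λ₁=(c·0.107−b)/D = (76.589517·0.107−5.878832)/5.779617 = 0.400761
λ₂=(a−b·0.107)/D = (0.526708−5.878832·0.107)/5.779617 = -0.017705
w* = 0.400761·x + -0.017705·y:
  w_0 = 0.400761·1.0840 + -0.017705·10.5478 = 0.2477  (Unilever)
  w_1 = 0.400761·0.9147 + -0.017705·16.9548 = 0.0664  (Qualcomm)
  w_2 = 0.400761·1.2485 + -0.017705·4.6164 = 0.4186  (Exxon)
  w_3 = 0.400761·1.5968 + -0.017705·25.5797 = 0.1870  (Disney)
  w_4 = 0.400761·1.0348 + -0.017705·18.8908 = 0.0803  (Kellogg)
Σw_i=1.0000  μᵀw=0.1070
σ²=wᵀΣw=λ₁·μ_p+λ₂ = 0.400761·0.107 + -0.017705 = 0.025177 ≈ 0.0252

0.2477  0.0664  0.4186  0.1870  0.0803


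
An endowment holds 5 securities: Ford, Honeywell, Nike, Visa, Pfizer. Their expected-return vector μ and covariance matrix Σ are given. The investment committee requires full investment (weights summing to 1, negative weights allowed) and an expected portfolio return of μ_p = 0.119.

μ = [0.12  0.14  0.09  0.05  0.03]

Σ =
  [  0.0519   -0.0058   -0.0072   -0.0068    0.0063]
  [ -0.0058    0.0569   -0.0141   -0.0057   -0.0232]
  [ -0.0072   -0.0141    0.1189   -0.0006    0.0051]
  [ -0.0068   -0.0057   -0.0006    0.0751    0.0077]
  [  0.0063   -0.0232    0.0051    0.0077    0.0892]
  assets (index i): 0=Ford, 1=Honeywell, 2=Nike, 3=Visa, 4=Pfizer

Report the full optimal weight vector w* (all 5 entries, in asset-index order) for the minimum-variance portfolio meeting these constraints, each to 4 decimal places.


x=Σ⁻¹μ = [2.9336  3.5599  1.3245  1.1217  0.8825]
y=Σ⁻¹𝟙 = [24.8582  31.2794  13.0466  16.4633  15.4234]
a=μᵀx=1.052180  b=𝟙ᵀx=9.822159  c=𝟙ᵀy=101.070915  D=ac−b²=9.869998
λ₁=(c·0.119−b)/D = (101.070915·0.119−9.822159)/9.869998 = 0.223433
λ₂=(a−b·0.119)/D = (1.052180−9.822159·0.119)/9.869998 = -0.011819
w* = 0.223433·x + -0.011819·y:
  w_0 = 0.223433·2.9336 + -0.011819·24.8582 = 0.3616  (Ford)
  w_1 = 0.223433·3.5599 + -0.011819·31.2794 = 0.4257  (Honeywell)
  w_2 = 0.223433·1.3245 + -0.011819·13.0466 = 0.1417  (Nike)
  w_3 = 0.223433·1.1217 + -0.011819·16.4633 = 0.0560  (Visa)
  w_4 = 0.223433·0.8825 + -0.011819·15.4234 = 0.0149  (Pfizer)
Σw_i=1.0000  μᵀw=0.1190
σ²=wᵀΣw=λ₁·μ_p+λ₂ = 0.223433·0.119 + -0.011819 = 0.014769 ≈ 0.0148

0.3616  0.4257  0.1417  0.0560  0.0149


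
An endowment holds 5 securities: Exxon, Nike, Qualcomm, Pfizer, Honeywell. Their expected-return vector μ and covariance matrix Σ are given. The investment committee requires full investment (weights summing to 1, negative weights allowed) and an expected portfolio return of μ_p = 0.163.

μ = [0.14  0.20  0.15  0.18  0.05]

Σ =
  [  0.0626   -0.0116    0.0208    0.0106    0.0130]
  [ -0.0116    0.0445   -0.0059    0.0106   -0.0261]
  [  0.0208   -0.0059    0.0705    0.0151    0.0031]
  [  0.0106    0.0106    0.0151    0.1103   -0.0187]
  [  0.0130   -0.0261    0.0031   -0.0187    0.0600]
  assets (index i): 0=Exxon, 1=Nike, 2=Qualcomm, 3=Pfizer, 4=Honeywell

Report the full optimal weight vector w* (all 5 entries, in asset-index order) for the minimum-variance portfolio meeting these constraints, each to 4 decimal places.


p=Σ⁻¹μ = [2.0140  7.2017  1.7217  1.1549  3.8007]
q=Σ⁻¹𝟙 = [11.9627  46.3795  11.2196  8.0576  36.1814]
a=μᵀp=2.378481  b=𝟙ᵀp=15.893057  c=𝟙ᵀq=113.800827  D=ac−b²=18.083870
λ₁=(c·0.163−b)/D = (113.800827·0.163−15.893057)/18.083870 = 0.146898
λ₂=(a−b·0.163)/D = (2.378481−15.893057·0.163)/18.083870 = -0.011728
w* = 0.146898·p + -0.011728·q:
  w_0 = 0.146898·2.0140 + -0.011728·11.9627 = 0.1556  (Exxon)
  w_1 = 0.146898·7.2017 + -0.011728·46.3795 = 0.5140  (Nike)
  w_2 = 0.146898·1.7217 + -0.011728·11.2196 = 0.1213  (Qualcomm)
  w_3 = 0.146898·1.1549 + -0.011728·8.0576 = 0.0752  (Pfizer)
  w_4 = 0.146898·3.8007 + -0.011728·36.1814 = 0.1340  (Honeywell)
Σw_i=1.0000  μᵀw=0.1630
σ²=wᵀΣw=λ₁·μ_p+λ₂ = 0.146898·0.163 + -0.011728 = 0.012216 ≈ 0.0122

0.1556  0.5140  0.1213  0.0752  0.1340


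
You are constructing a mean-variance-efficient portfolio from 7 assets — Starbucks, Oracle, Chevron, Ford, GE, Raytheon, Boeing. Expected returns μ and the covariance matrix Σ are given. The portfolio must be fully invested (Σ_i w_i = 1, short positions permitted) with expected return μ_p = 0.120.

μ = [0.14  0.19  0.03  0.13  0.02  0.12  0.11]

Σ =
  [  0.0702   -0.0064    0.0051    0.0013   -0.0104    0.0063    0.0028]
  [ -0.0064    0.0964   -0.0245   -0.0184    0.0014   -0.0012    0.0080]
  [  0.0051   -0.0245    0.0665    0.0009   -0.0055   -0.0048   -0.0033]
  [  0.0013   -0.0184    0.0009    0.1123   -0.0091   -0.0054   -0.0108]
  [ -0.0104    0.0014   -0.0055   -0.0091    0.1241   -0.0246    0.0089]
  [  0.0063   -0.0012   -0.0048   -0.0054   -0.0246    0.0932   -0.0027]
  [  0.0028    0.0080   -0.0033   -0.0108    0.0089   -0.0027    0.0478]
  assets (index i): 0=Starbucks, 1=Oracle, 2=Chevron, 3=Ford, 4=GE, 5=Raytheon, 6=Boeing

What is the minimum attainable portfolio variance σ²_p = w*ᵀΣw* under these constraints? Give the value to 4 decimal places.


0.0094

p=Σ⁻¹μ = [1.9545  2.6827  1.5469  1.9096  0.6636  1.6204  2.2440]
q=Σ⁻¹𝟙 = [13.5530  18.5881  23.8978  15.4120  12.8990  16.1798  20.6599]
a=μᵀp=1.532568  b=𝟙ᵀp=12.621799  c=𝟙ᵀq=121.189575  D=ac−b²=26.421425
λ₁=(c·0.120−b)/D = (121.189575·0.120−12.621799)/26.421425 = 0.072704
λ₂=(a−b·0.120)/D = (1.532568−12.621799·0.120)/26.421425 = 0.000679
w* = 0.072704·p + 0.000679·q:
  w_0 = 0.072704·1.9545 + 0.000679·13.5530 = 0.1513  (Starbucks)
  w_1 = 0.072704·2.6827 + 0.000679·18.5881 = 0.2077  (Oracle)
  w_2 = 0.072704·1.5469 + 0.000679·23.8978 = 0.1287  (Chevron)
  w_3 = 0.072704·1.9096 + 0.000679·15.4120 = 0.1493  (Ford)
  w_4 = 0.072704·0.6636 + 0.000679·12.8990 = 0.0570  (GE)
  w_5 = 0.072704·1.6204 + 0.000679·16.1798 = 0.1288  (Raytheon)
  w_6 = 0.072704·2.2440 + 0.000679·20.6599 = 0.1772  (Boeing)
Σw_i=1.0000  μᵀw=0.1200
σ²=wᵀΣw=λ₁·μ_p+λ₂ = 0.072704·0.120 + 0.000679 = 0.009404 ≈ 0.0094


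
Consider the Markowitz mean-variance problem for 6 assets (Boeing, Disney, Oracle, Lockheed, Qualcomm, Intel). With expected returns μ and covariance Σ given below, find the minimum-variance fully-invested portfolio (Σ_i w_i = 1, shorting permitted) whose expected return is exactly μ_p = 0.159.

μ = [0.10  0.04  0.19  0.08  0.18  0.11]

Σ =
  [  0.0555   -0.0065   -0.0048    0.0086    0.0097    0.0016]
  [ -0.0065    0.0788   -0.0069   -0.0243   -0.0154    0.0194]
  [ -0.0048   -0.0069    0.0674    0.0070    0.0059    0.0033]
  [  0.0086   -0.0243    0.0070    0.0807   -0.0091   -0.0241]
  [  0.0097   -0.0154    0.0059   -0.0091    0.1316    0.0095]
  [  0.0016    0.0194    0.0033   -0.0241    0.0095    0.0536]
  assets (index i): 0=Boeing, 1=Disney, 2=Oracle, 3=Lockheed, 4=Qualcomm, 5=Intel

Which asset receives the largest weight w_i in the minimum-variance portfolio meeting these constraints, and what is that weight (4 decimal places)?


g=Σ⁻¹μ = [1.6403  1.1487  2.6786  1.6504  1.2349  1.9458]
h=Σ⁻¹𝟙 = [16.1247  18.9008  14.0382  21.6702  8.1361  18.7716]
a=μᵀg=1.287268  b=𝟙ᵀg=10.298742  c=𝟙ᵀh=97.641573  D=ac−b²=19.626831
λ₁=(c·0.159−b)/D = (97.641573·0.159−10.298742)/19.626831 = 0.266282
λ₂=(a−b·0.159)/D = (1.287268−10.298742·0.159)/19.626831 = -0.017845
w* = 0.266282·g + -0.017845·h:
  w_0 = 0.266282·1.6403 + -0.017845·16.1247 = 0.1491  (Boeing)
  w_1 = 0.266282·1.1487 + -0.017845·18.9008 = -0.0314  (Disney)
  w_2 = 0.266282·2.6786 + -0.017845·14.0382 = 0.4628  (Oracle)
  w_3 = 0.266282·1.6504 + -0.017845·21.6702 = 0.0528  (Lockheed)
  w_4 = 0.266282·1.2349 + -0.017845·8.1361 = 0.1836  (Qualcomm)
  w_5 = 0.266282·1.9458 + -0.017845·18.7716 = 0.1832  (Intel)
Σw_i=1.0000  μᵀw=0.1590
σ²=wᵀΣw=λ₁·μ_p+λ₂ = 0.266282·0.159 + -0.017845 = 0.024494 ≈ 0.0245

Oracle (0.4628)


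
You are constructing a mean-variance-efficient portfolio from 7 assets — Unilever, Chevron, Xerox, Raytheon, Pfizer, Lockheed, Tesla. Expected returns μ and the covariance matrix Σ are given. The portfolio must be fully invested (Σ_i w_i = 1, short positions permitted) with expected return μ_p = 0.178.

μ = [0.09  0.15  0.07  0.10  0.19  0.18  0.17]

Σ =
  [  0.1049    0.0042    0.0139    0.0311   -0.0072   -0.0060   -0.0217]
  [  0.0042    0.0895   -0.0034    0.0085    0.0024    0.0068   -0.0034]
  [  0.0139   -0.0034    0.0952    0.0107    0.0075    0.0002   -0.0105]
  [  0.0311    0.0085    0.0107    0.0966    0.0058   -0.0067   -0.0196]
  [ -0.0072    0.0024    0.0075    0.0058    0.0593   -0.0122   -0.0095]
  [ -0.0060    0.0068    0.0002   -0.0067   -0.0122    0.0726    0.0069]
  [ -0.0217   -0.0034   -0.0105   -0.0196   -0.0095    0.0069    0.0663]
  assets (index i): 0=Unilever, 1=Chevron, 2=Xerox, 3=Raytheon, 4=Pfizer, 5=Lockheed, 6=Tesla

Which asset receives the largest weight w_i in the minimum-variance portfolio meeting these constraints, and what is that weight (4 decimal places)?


p=Σ⁻¹μ = [1.7116  1.3192  0.4904  1.0458  4.4299  2.9657  3.9049]
q=Σ⁻¹𝟙 = [13.1058  9.1124  8.8134  9.2799  23.5371  16.3534  25.6496]
a=μᵀp=2.530155  b=𝟙ᵀp=15.867398  c=𝟙ᵀq=105.851586  D=ac−b²=16.046612
λ₁=(c·0.178−b)/D = (105.851586·0.178−15.867398)/16.046612 = 0.185347
λ₂=(a−b·0.178)/D = (2.530155−15.867398·0.178)/16.046612 = -0.018337
w* = 0.185347·p + -0.018337·q:
  w_0 = 0.185347·1.7116 + -0.018337·13.1058 = 0.0769  (Unilever)
  w_1 = 0.185347·1.3192 + -0.018337·9.1124 = 0.0774  (Chevron)
  w_2 = 0.185347·0.4904 + -0.018337·8.8134 = -0.0707  (Xerox)
  w_3 = 0.185347·1.0458 + -0.018337·9.2799 = 0.0237  (Raytheon)
  w_4 = 0.185347·4.4299 + -0.018337·23.5371 = 0.3895  (Pfizer)
  w_5 = 0.185347·2.9657 + -0.018337·16.3534 = 0.2498  (Lockheed)
  w_6 = 0.185347·3.9049 + -0.018337·25.6496 = 0.2534  (Tesla)
Σw_i=1.0000  μᵀw=0.1780
σ²=wᵀΣw=λ₁·μ_p+λ₂ = 0.185347·0.178 + -0.018337 = 0.014655 ≈ 0.0147

Pfizer (0.3895)


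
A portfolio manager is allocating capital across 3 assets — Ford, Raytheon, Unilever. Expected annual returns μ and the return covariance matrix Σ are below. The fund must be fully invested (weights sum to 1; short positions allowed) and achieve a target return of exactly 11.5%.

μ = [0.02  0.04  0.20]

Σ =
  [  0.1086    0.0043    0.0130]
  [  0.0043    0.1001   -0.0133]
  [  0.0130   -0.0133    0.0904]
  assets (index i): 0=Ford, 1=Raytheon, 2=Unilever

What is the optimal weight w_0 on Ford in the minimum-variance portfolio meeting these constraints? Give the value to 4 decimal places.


x=Σ⁻¹μ = [-0.1237  0.7152  2.3354]
y=Σ⁻¹𝟙 = [7.3688  11.2218  11.6533]
a=μᵀx=0.493215  b=𝟙ᵀx=2.926902  c=𝟙ᵀy=30.243890  D=ac−b²=6.349995
λ₁=(c·0.115−b)/D = (30.243890·0.115−2.926902)/6.349995 = 0.086795
λ₂=(a−b·0.115)/D = (0.493215−2.926902·0.115)/6.349995 = 0.024665
w* = 0.086795·x + 0.024665·y:
  w_0 = 0.086795·-0.1237 + 0.024665·7.3688 = 0.1710  (Ford)
  w_1 = 0.086795·0.7152 + 0.024665·11.2218 = 0.3389  (Raytheon)
  w_2 = 0.086795·2.3354 + 0.024665·11.6533 = 0.4901  (Unilever)
Σw_i=1.0000  μᵀw=0.1150
σ²=wᵀΣw=λ₁·μ_p+λ₂ = 0.086795·0.115 + 0.024665 = 0.034646 ≈ 0.0346

0.1710


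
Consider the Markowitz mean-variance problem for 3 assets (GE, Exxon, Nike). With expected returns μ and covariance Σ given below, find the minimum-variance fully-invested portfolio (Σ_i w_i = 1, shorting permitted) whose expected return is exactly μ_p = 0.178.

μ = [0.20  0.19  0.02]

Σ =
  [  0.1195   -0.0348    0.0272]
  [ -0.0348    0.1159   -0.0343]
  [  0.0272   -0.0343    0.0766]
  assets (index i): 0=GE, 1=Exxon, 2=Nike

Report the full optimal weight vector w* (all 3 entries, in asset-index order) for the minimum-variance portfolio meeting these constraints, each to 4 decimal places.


x=Σ⁻¹μ = [2.2688  2.4893  0.5701]
y=Σ⁻¹𝟙 = [9.2660  16.4846  17.1460]
a=μᵀx=0.938126  b=𝟙ᵀx=5.328208  c=𝟙ᵀy=42.896697  D=ac−b²=11.852692
λ₁=(c·0.178−b)/D = (42.896697·0.178−5.328208)/11.852692 = 0.194673
λ₂=(a−b·0.178)/D = (0.938126−5.328208·0.178)/11.852692 = -0.000869
w* = 0.194673·x + -0.000869·y:
  w_0 = 0.194673·2.2688 + -0.000869·9.2660 = 0.4336  (GE)
  w_1 = 0.194673·2.4893 + -0.000869·16.4846 = 0.4703  (Exxon)
  w_2 = 0.194673·0.5701 + -0.000869·17.1460 = 0.0961  (Nike)
Σw_i=1.0000  μᵀw=0.1780
σ²=wᵀΣw=λ₁·μ_p+λ₂ = 0.194673·0.178 + -0.000869 = 0.033783 ≈ 0.0338

0.4336  0.4703  0.0961


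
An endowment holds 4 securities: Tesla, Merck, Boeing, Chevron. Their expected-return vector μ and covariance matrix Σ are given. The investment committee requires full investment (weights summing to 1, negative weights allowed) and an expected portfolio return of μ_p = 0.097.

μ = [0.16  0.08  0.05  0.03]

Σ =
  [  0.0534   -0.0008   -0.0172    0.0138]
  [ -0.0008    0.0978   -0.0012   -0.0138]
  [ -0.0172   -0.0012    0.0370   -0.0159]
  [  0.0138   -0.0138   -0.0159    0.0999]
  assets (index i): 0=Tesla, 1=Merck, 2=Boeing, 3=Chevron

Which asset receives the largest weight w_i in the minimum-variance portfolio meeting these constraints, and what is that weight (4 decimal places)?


Tesla (0.4100)

p=Σ⁻¹μ = [4.0045  0.9526  3.4260  0.4240]
q=Σ⁻¹𝟙 = [30.4991  13.2243  48.2072  15.2963]
a=μᵀp=0.900941  b=𝟙ᵀp=8.807054  c=𝟙ᵀq=107.226931  D=ac−b²=19.040930
λ₁=(c·0.097−b)/D = (107.226931·0.097−8.807054)/19.040930 = 0.083712
λ₂=(a−b·0.097)/D = (0.900941−8.807054·0.097)/19.040930 = 0.002450
w* = 0.083712·p + 0.002450·q:
  w_0 = 0.083712·4.0045 + 0.002450·30.4991 = 0.4100  (Tesla)
  w_1 = 0.083712·0.9526 + 0.002450·13.2243 = 0.1121  (Merck)
  w_2 = 0.083712·3.4260 + 0.002450·48.2072 = 0.4049  (Boeing)
  w_3 = 0.083712·0.4240 + 0.002450·15.2963 = 0.0730  (Chevron)
Σw_i=1.0000  μᵀw=0.0970
σ²=wᵀΣw=λ₁·μ_p+λ₂ = 0.083712·0.097 + 0.002450 = 0.010570 ≈ 0.0106


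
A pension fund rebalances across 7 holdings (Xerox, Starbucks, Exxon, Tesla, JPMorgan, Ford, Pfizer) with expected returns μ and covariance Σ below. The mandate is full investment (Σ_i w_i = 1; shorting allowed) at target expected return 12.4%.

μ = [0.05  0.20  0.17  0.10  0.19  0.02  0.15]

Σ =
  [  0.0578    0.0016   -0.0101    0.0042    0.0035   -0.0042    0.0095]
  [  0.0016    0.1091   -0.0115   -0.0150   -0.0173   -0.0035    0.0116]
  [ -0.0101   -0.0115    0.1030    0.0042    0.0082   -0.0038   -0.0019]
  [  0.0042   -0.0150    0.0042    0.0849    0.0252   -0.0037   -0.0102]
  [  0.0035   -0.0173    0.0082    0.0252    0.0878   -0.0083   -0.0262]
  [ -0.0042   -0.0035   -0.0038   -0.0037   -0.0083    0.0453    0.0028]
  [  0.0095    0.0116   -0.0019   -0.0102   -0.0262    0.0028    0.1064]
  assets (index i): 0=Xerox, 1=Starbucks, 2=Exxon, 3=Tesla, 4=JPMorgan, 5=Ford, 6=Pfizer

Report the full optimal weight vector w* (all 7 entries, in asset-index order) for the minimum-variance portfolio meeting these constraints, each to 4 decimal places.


u=Σ⁻¹μ = [0.6603  2.4383  1.8050  0.9177  2.8719  1.3276  1.8774]
v=Σ⁻¹𝟙 = [17.8025  13.9089  12.6306  10.7955  14.9982  28.8413  10.4873]
a=μᵀu=1.773126  b=𝟙ᵀu=11.898251  c=𝟙ᵀv=109.464430  D=ac−b²=52.525878
λ₁=(c·0.124−b)/D = (109.464430·0.124−11.898251)/52.525878 = 0.031895
λ₂=(a−b·0.124)/D = (1.773126−11.898251·0.124)/52.525878 = 0.005669
w* = 0.031895·u + 0.005669·v:
  w_0 = 0.031895·0.6603 + 0.005669·17.8025 = 0.1220  (Xerox)
  w_1 = 0.031895·2.4383 + 0.005669·13.9089 = 0.1566  (Starbucks)
  w_2 = 0.031895·1.8050 + 0.005669·12.6306 = 0.1292  (Exxon)
  w_3 = 0.031895·0.9177 + 0.005669·10.7955 = 0.0905  (Tesla)
  w_4 = 0.031895·2.8719 + 0.005669·14.9982 = 0.1766  (JPMorgan)
  w_5 = 0.031895·1.3276 + 0.005669·28.8413 = 0.2058  (Ford)
  w_6 = 0.031895·1.8774 + 0.005669·10.4873 = 0.1193  (Pfizer)
Σw_i=1.0000  μᵀw=0.1240
σ²=wᵀΣw=λ₁·μ_p+λ₂ = 0.031895·0.124 + 0.005669 = 0.009624 ≈ 0.0096

0.1220  0.1566  0.1292  0.0905  0.1766  0.2058  0.1193


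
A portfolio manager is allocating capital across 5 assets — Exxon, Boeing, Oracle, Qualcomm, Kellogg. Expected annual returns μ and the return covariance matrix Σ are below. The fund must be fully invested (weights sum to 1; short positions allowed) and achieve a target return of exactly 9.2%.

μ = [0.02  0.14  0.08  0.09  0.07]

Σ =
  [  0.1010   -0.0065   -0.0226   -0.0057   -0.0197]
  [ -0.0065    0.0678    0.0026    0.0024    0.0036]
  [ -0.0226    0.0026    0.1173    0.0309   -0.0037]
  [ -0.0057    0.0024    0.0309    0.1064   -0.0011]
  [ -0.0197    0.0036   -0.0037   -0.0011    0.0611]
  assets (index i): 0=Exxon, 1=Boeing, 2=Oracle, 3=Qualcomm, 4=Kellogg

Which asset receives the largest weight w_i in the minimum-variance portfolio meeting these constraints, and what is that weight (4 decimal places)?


x=Σ⁻¹μ = [0.7702  2.0197  0.6521  0.6659  1.3265]
y=Σ⁻¹𝟙 = [17.8839  14.6380  10.4387  7.2226  22.0325]
a=μᵀx=0.503117  b=𝟙ᵀx=5.434394  c=𝟙ᵀy=72.215577  D=ac−b²=6.800215
λ₁=(c·0.092−b)/D = (72.215577·0.092−5.434394)/6.800215 = 0.177853
λ₂=(a−b·0.092)/D = (0.503117−5.434394·0.092)/6.800215 = 0.000464
w* = 0.177853·x + 0.000464·y:
  w_0 = 0.177853·0.7702 + 0.000464·17.8839 = 0.1453  (Exxon)
  w_1 = 0.177853·2.0197 + 0.000464·14.6380 = 0.3660  (Boeing)
  w_2 = 0.177853·0.6521 + 0.000464·10.4387 = 0.1208  (Oracle)
  w_3 = 0.177853·0.6659 + 0.000464·7.2226 = 0.1218  (Qualcomm)
  w_4 = 0.177853·1.3265 + 0.000464·22.0325 = 0.2461  (Kellogg)
Σw_i=1.0000  μᵀw=0.0920
σ²=wᵀΣw=λ₁·μ_p+λ₂ = 0.177853·0.092 + 0.000464 = 0.016826 ≈ 0.0168

Boeing (0.3660)


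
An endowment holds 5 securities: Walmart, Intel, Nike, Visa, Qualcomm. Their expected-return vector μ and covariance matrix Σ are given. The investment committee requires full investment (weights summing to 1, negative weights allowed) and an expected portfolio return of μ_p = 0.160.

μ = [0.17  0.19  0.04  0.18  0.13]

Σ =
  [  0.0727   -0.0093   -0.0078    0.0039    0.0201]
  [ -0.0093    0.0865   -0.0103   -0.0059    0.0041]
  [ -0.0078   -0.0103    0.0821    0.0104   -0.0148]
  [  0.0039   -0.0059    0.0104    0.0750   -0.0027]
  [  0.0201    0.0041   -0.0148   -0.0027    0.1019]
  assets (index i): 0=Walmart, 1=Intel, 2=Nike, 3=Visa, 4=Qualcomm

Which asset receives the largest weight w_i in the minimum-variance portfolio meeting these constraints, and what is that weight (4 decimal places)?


u=Σ⁻¹μ = [2.4053  2.6845  0.9097  2.3919  0.8888]
v=Σ⁻¹𝟙 = [14.2681  15.3388  15.5598  11.9629  8.9589]
a=μᵀu=1.501445  b=𝟙ᵀu=9.280322  c=𝟙ᵀv=66.088474  D=ac−b²=13.103863
λ₁=(c·0.160−b)/D = (66.088474·0.160−9.280322)/13.103863 = 0.098737
λ₂=(a−b·0.160)/D = (1.501445−9.280322·0.160)/13.103863 = 0.001266
w* = 0.098737·u + 0.001266·v:
  w_0 = 0.098737·2.4053 + 0.001266·14.2681 = 0.2556  (Walmart)
  w_1 = 0.098737·2.6845 + 0.001266·15.3388 = 0.2845  (Intel)
  w_2 = 0.098737·0.9097 + 0.001266·15.5598 = 0.1095  (Nike)
  w_3 = 0.098737·2.3919 + 0.001266·11.9629 = 0.2513  (Visa)
  w_4 = 0.098737·0.8888 + 0.001266·8.9589 = 0.0991  (Qualcomm)
Σw_i=1.0000  μᵀw=0.1600
σ²=wᵀΣw=λ₁·μ_p+λ₂ = 0.098737·0.160 + 0.001266 = 0.017064 ≈ 0.0171

Intel (0.2845)


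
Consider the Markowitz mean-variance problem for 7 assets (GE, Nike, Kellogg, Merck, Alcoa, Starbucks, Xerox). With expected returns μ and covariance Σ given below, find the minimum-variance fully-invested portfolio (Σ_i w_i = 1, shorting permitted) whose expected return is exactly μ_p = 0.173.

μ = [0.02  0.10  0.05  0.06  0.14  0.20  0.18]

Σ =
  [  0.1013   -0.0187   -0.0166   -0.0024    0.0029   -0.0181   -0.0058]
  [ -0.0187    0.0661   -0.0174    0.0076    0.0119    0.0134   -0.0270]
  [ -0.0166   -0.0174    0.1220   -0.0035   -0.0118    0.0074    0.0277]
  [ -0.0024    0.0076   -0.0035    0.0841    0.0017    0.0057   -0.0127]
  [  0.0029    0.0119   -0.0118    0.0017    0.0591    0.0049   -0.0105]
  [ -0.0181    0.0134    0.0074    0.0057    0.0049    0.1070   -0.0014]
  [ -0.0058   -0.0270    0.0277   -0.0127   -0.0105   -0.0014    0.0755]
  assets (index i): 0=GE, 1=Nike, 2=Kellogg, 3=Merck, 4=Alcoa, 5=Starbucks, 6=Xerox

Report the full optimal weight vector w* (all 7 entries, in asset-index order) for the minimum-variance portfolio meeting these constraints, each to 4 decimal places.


-0.0134  0.1622  -0.0894  0.0157  0.2614  0.2274  0.4361

x=Σ⁻¹μ = [1.1821  2.6173  0.2277  0.9433  2.3508  1.6180  3.8430]
y=Σ⁻¹𝟙 = [19.3600  27.8750  10.5158  13.3882  15.9901  7.2901  25.4537]
a=μᵀx=1.697793  b=𝟙ᵀx=12.782091  c=𝟙ᵀy=119.872920  D=ac−b²=40.137514
λ₁=(c·0.173−b)/D = (119.872920·0.173−12.782091)/40.137514 = 0.198217
λ₂=(a−b·0.173)/D = (1.697793−12.782091·0.173)/40.137514 = -0.012794
w* = 0.198217·x + -0.012794·y:
  w_0 = 0.198217·1.1821 + -0.012794·19.3600 = -0.0134  (GE)
  w_1 = 0.198217·2.6173 + -0.012794·27.8750 = 0.1622  (Nike)
  w_2 = 0.198217·0.2277 + -0.012794·10.5158 = -0.0894  (Kellogg)
  w_3 = 0.198217·0.9433 + -0.012794·13.3882 = 0.0157  (Merck)
  w_4 = 0.198217·2.3508 + -0.012794·15.9901 = 0.2614  (Alcoa)
  w_5 = 0.198217·1.6180 + -0.012794·7.2901 = 0.2274  (Starbucks)
  w_6 = 0.198217·3.8430 + -0.012794·25.4537 = 0.4361  (Xerox)
Σw_i=1.0000  μᵀw=0.1730
σ²=wᵀΣw=λ₁·μ_p+λ₂ = 0.198217·0.173 + -0.012794 = 0.021498 ≈ 0.0215


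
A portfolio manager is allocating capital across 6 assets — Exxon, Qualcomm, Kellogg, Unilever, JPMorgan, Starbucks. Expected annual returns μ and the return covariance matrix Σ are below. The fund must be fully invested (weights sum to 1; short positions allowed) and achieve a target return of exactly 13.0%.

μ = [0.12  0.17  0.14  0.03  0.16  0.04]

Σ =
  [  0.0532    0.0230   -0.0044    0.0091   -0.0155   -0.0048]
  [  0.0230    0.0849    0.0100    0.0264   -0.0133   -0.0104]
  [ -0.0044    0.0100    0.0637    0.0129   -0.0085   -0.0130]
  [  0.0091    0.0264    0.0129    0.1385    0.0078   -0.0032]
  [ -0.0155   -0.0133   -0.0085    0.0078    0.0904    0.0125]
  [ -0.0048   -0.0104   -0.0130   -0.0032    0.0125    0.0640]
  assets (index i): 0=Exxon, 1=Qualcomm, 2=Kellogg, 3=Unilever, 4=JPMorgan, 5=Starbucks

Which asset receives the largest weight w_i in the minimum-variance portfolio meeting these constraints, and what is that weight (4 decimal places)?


Exxon (0.2634)

u=Σ⁻¹μ = [2.7544  1.6858  2.8456  -0.6744  2.6597  1.1303]
v=Σ⁻¹𝟙 = [23.4820  7.0977  21.9655  1.8843  15.2536  20.1163]
a=μᵀu=1.466025  b=𝟙ᵀu=10.401384  c=𝟙ᵀv=89.799413  D=ac−b²=23.459406
λ₁=(c·0.130−b)/D = (89.799413·0.130−10.401384)/23.459406 = 0.054244
λ₂=(a−b·0.130)/D = (1.466025−10.401384·0.130)/23.459406 = 0.004853
w* = 0.054244·u + 0.004853·v:
  w_0 = 0.054244·2.7544 + 0.004853·23.4820 = 0.2634  (Exxon)
  w_1 = 0.054244·1.6858 + 0.004853·7.0977 = 0.1259  (Qualcomm)
  w_2 = 0.054244·2.8456 + 0.004853·21.9655 = 0.2610  (Kellogg)
  w_3 = 0.054244·-0.6744 + 0.004853·1.8843 = -0.0274  (Unilever)
  w_4 = 0.054244·2.6597 + 0.004853·15.2536 = 0.2183  (JPMorgan)
  w_5 = 0.054244·1.1303 + 0.004853·20.1163 = 0.1589  (Starbucks)
Σw_i=1.0000  μᵀw=0.1300
σ²=wᵀΣw=λ₁·μ_p+λ₂ = 0.054244·0.130 + 0.004853 = 0.011905 ≈ 0.0119


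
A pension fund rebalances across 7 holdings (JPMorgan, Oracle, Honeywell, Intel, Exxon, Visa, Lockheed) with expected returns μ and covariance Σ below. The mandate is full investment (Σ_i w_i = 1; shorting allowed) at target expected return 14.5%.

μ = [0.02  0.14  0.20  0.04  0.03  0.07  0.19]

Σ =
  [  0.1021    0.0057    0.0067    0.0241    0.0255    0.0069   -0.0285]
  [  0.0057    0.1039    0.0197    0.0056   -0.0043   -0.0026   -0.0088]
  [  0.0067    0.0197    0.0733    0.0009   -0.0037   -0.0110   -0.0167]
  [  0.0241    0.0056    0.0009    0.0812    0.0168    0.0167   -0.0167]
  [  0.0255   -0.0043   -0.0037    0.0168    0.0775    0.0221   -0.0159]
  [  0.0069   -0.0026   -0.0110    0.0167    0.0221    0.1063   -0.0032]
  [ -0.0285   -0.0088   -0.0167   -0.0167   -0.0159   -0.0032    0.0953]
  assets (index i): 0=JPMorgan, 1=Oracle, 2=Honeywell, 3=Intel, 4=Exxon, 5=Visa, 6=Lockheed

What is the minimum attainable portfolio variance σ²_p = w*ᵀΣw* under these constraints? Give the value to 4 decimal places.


0.0143

g=Σ⁻¹μ = [0.3989  0.9815  3.2743  0.5689  0.7226  0.8469  3.0261]
h=Σ⁻¹𝟙 = [8.3873  7.8253  17.0456  9.3971  11.3990  7.5896  20.5144]
a=μᵀg=1.478925  b=𝟙ᵀg=9.819264  c=𝟙ᵀh=82.158198  D=ac−b²=25.087863
λ₁=(c·0.145−b)/D = (82.158198·0.145−9.819264)/25.087863 = 0.083454
λ₂=(a−b·0.145)/D = (1.478925−9.819264·0.145)/25.087863 = 0.002198
w* = 0.083454·g + 0.002198·h:
  w_0 = 0.083454·0.3989 + 0.002198·8.3873 = 0.0517  (JPMorgan)
  w_1 = 0.083454·0.9815 + 0.002198·7.8253 = 0.0991  (Oracle)
  w_2 = 0.083454·3.2743 + 0.002198·17.0456 = 0.3107  (Honeywell)
  w_3 = 0.083454·0.5689 + 0.002198·9.3971 = 0.0681  (Intel)
  w_4 = 0.083454·0.7226 + 0.002198·11.3990 = 0.0854  (Exxon)
  w_5 = 0.083454·0.8469 + 0.002198·7.5896 = 0.0874  (Visa)
  w_6 = 0.083454·3.0261 + 0.002198·20.5144 = 0.2976  (Lockheed)
Σw_i=1.0000  μᵀw=0.1450
σ²=wᵀΣw=λ₁·μ_p+λ₂ = 0.083454·0.145 + 0.002198 = 0.014298 ≈ 0.0143


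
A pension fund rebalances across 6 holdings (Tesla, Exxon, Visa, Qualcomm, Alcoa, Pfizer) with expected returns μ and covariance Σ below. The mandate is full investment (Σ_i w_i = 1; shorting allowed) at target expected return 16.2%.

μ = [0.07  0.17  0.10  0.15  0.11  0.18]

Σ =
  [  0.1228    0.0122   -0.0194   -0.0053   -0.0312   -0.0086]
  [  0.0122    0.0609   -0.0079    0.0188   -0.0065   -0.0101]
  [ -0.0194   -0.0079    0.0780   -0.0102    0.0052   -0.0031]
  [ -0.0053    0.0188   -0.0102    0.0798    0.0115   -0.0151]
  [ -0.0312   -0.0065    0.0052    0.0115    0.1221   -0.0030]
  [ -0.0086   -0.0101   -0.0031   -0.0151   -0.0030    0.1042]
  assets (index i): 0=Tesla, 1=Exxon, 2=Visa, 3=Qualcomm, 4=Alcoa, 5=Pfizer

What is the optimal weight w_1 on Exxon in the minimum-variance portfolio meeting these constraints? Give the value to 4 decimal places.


g=Σ⁻¹μ = [1.1723  2.7835  2.1223  1.8743  1.1422  2.4616]
h=Σ⁻¹𝟙 = [14.0935  15.6123  19.5598  13.5856  10.8818  15.1373]
a=μᵀg=1.617361  b=𝟙ᵀg=11.556179  c=𝟙ᵀh=88.870374  D=ac−b²=10.190176
λ₁=(c·0.162−b)/D = (88.870374·0.162−11.556179)/10.190176 = 0.278780
λ₂=(a−b·0.162)/D = (1.617361−11.556179·0.162)/10.190176 = -0.024999
w* = 0.278780·g + -0.024999·h:
  w_0 = 0.278780·1.1723 + -0.024999·14.0935 = -0.0255  (Tesla)
  w_1 = 0.278780·2.7835 + -0.024999·15.6123 = 0.3857  (Exxon)
  w_2 = 0.278780·2.1223 + -0.024999·19.5598 = 0.1027  (Visa)
  w_3 = 0.278780·1.8743 + -0.024999·13.5856 = 0.1829  (Qualcomm)
  w_4 = 0.278780·1.1422 + -0.024999·10.8818 = 0.0464  (Alcoa)
  w_5 = 0.278780·2.4616 + -0.024999·15.1373 = 0.3078  (Pfizer)
Σw_i=1.0000  μᵀw=0.1620
σ²=wᵀΣw=λ₁·μ_p+λ₂ = 0.278780·0.162 + -0.024999 = 0.020164 ≈ 0.0202

0.3857


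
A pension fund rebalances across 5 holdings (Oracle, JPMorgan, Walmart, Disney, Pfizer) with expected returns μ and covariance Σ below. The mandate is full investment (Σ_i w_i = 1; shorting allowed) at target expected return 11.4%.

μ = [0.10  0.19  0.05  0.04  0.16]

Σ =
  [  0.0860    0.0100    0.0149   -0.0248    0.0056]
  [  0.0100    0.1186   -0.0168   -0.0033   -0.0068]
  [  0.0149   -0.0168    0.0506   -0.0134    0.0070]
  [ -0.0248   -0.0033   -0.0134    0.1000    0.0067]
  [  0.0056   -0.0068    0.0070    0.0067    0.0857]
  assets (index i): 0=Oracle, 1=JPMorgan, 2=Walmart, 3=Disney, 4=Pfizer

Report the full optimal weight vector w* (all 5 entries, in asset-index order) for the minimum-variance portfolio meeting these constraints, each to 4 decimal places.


0.1321  0.2442  0.2495  0.1497  0.2245

x=Σ⁻¹μ = [0.8128  1.8408  1.3009  0.7162  1.7977]
y=Σ⁻¹𝟙 = [10.0386  11.8667  23.6200  15.4555  8.8166]
a=μᵀx=0.812351  b=𝟙ᵀx=6.468409  c=𝟙ᵀy=69.797446  D=ac−b²=14.859704
λ₁=(c·0.114−b)/D = (69.797446·0.114−6.468409)/14.859704 = 0.100170
λ₂=(a−b·0.114)/D = (0.812351−6.468409·0.114)/14.859704 = 0.005044
w* = 0.100170·x + 0.005044·y:
  w_0 = 0.100170·0.8128 + 0.005044·10.0386 = 0.1321  (Oracle)
  w_1 = 0.100170·1.8408 + 0.005044·11.8667 = 0.2442  (JPMorgan)
  w_2 = 0.100170·1.3009 + 0.005044·23.6200 = 0.2495  (Walmart)
  w_3 = 0.100170·0.7162 + 0.005044·15.4555 = 0.1497  (Disney)
  w_4 = 0.100170·1.7977 + 0.005044·8.8166 = 0.2245  (Pfizer)
Σw_i=1.0000  μᵀw=0.1140
σ²=wᵀΣw=λ₁·μ_p+λ₂ = 0.100170·0.114 + 0.005044 = 0.016463 ≈ 0.0165
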